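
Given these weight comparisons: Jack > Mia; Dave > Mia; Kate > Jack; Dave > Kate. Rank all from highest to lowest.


Constraints: Jack > Mia; Dave > Mia; Kate > Jack; Dave > Kate
Method: at each step, the next-highest is the one remaining person who never appears on the smaller side of a constraint between remaining people.
  Step 1: remaining {Jack, Dave, Kate, Mia}; on the smaller side: {Jack, Kate, Mia} → Dave is next (Dave > Mia; Dave > Kate).
  Step 2: remaining {Jack, Kate, Mia}; on the smaller side: {Jack, Mia} → Kate is next (Kate > Jack).
  Step 3: remaining {Jack, Mia}; on the smaller side: {Mia} → Jack is next (Jack > Mia).
  Step 4: only Mia remains → lowest.
Final ranking (highest to lowest):

Dave > Kate > Jack > Mia


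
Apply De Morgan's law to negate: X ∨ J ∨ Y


De Morgan's law: ¬(P ∨ Q ∨ R) ≡ ¬P ∧ ¬Q ∧ ¬R
¬(X ∨ J ∨ Y) = ¬X ∧ ¬J ∧ ¬Y

¬X ∧ ¬J ∧ ¬Y


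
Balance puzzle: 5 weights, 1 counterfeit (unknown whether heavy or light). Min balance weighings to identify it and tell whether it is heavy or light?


Let n = 5. 10 possibilities (n weights × lighter/heavier); each weighing has 3 outcomes.
Bound for k weighings: say the first weighing puts j weights on each pan. If it tips, the 2j weighed weights remain suspects (each with a known direction) and k-1 weighings give 3^(k-1) outcomes; 3^(k-1) is odd, so 2j ≤ 3^(k-1) - 1. If it balances, the n - 2j unweighed weights remain with direction unknown: 2(n - 2j) ≤ 3^(k-1) - 1 by the same parity argument. Adding, n ≤ (3^(k-1) - 1) + (3^(k-1) - 1)/2 = (3^k - 3)/2, and the classical three-group strategy achieves this (3 weights in 2 weighings, 12 in 3, 39 in 4, 120 in 5).
So we need the smallest k with (3^k - 3)/2 ≥ 5.
k = 2: (3^2 - 3)/2 = 3 < 5 ✗
k = 3: (3^3 - 3)/2 = 12 ≥ 5 ✓

3


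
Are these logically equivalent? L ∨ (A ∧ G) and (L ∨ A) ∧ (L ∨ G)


Expression 1: L ∨ (A ∧ G)
Expression 2: (L ∨ A) ∧ (L ∨ G)
Truth table (L A G | Expr1 Expr2):
  T T T |   T     T
  T T F |   T     T
  T F T |   T     T
  T F F |   T     T
  F T T |   T     T
  F T F |   F     F
  F F T |   F     F
  F F F |   F     F
All 8 rows agree, so the expressions are logically equivalent.

Yes


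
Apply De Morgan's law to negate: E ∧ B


De Morgan's law: ¬(P ∧ Q) ≡ ¬P ∨ ¬Q
¬(E ∧ B) = ¬E ∨ ¬B

¬E ∨ ¬B


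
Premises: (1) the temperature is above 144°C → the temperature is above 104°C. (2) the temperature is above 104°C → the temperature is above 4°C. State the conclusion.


Hypothetical syllogism: P → Q, Q → R ⊢ P → R
Premise 1: the temperature is above 144°C → the temperature is above 104°C
Premise 2: the temperature is above 104°C → the temperature is above 4°C
Chain the implications: the middle term (the temperature is above 104°C) links the two.
Conclusion: If the temperature is above 144°C, then the temperature is above 4°C.

If the temperature is above 144°C, then the temperature is above 4°C.


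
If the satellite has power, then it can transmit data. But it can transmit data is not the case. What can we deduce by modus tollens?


Modus tollens: P → Q, ¬Q ⊢ ¬P
P: the satellite has power
Q: it can transmit data
We have P → Q and Q is false.
By modus tollens, P must be false.

It is not the case that the satellite has power


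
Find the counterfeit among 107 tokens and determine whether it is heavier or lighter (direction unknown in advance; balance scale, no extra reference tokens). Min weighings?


Let n = 107. 214 possibilities (n tokens × lighter/heavier); each weighing has 3 outcomes.
Bound for k weighings: say the first weighing puts j tokens on each pan. If it tips, the 2j weighed tokens remain suspects (each with a known direction) and k-1 weighings give 3^(k-1) outcomes; 3^(k-1) is odd, so 2j ≤ 3^(k-1) - 1. If it balances, the n - 2j unweighed tokens remain with direction unknown: 2(n - 2j) ≤ 3^(k-1) - 1 by the same parity argument. Adding, n ≤ (3^(k-1) - 1) + (3^(k-1) - 1)/2 = (3^k - 3)/2, and the classical three-group strategy achieves this (3 tokens in 2 weighings, 12 in 3, 39 in 4, 120 in 5).
So we need the smallest k with (3^k - 3)/2 ≥ 107.
k = 4: (3^4 - 3)/2 = 39 < 107 ✗
k = 5: (3^5 - 3)/2 = 120 ≥ 107 ✓

5


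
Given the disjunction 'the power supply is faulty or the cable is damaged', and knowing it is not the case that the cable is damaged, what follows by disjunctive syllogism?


Disjunctive syllogism: P ∨ Q, ¬P ⊢ Q
Disjunction: the power supply is faulty ∨ the cable is damaged
We know it is not the case that the cable is damaged.
By disjunctive syllogism, the other disjunct must be true.

The power supply is faulty


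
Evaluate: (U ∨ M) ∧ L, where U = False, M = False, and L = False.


U = False, M = False, L = False
Step 1: U ∨ M = False OR False = False
Step 2: False ∧ L = False AND False = False
OR is true when at least one operand is true; AND requires both.

False


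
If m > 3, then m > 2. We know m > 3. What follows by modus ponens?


Modus ponens: P → Q, P ⊢ Q
P: m > 3
Q: m > 2
We have P → Q and P is true.
By modus ponens, Q must be true.

m > 2


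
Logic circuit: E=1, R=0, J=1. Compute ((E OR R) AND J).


E OR R = 1|0 = 1
1 AND 1 = 1

1


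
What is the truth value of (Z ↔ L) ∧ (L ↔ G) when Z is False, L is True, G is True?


Z = False, L = True, G = True
Step 1: Z ↔ L is true when Z and L have the same value. Result: False
Step 2: L ↔ G is true when L and G have the same value. Result: True
Step 3: False ∧ True = False

False


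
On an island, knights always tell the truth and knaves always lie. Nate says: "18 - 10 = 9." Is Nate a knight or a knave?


Statement: "18 - 10 = 9."
Actual: 18 - 10 = 8
Claimed: 9
Statement is FALSE → Nate lies → Knave

Knave


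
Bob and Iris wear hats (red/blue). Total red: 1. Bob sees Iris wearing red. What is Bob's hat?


Total red = 1, Iris = red
Red accounted for: 1
Remaining for Bob: 0
Bob's hat is blue.

blue


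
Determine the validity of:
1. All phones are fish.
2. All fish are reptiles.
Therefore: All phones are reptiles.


Premise 1: All phones are fish.
Premise 2: All fish are reptiles.
Conclusion: All phones are reptiles.
Barbara syllogism (AAA-1): All A are B, All B are C → All A are C.
Middle term (fish) distributed in premise 2.

Valid


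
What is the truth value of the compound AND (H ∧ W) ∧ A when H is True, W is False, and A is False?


H = True, W = False, A = False
Step 1: H ∧ W = True AND False = False
Step 2: False ∧ A = False AND False = False
AND is true only when ALL operands are true.

False


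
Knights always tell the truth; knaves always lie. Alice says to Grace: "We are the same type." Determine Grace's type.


Alice says: "We are the same type."
Case 1: Alice is a Knight (truth-teller)
  Statement is true → they ARE the same → Grace is also a Knight
Case 2: Alice is a Knave (liar)
  Statement is false → they are NOT the same → Grace is a Knight
In both cases, Grace is a Knight.

Knight


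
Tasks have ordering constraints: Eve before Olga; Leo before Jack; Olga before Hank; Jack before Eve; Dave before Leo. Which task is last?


Constraints: Eve before Olga; Leo before Jack; Olga before Hank; Jack before Eve; Dave before Leo
The last task can have nothing scheduled after it, so it must never appear on the left of a 'before'.
Tasks appearing before some other task: Eve, Leo, Olga, Jack, Dave.
The only task not in that list is Hank → it is last.

Hank


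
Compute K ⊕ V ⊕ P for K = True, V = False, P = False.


K = True, V = False, P = False
Step 1: K ⊕ V = True XOR False = True
Step 2: True ⊕ P = True XOR False = True
XOR is true when an odd number of operands are true.

True


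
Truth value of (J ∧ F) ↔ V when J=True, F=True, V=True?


J = True, F = True, V = True
Expression: (J ∧ F) ↔ V
Step 1: J ∧ F = True AND True = True
Step 2: (True) ↔ V = (True iff True) = True

True


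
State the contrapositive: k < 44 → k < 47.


Original: If k < 44, then k < 47
Contrapositive: If ¬Q, then ¬P
Negate Q: not (k < 47)
Negate P: not (k < 44)

If not (k < 47), then not (k < 44).


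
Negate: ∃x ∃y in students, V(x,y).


Original: ∃x ∃y V(x,y)
Rule: ¬∀→∃, ¬∃→∀, negate predicate.
Negation: ∀x ∀y ¬V(x,y)

∀x ∀y ¬V(x,y)


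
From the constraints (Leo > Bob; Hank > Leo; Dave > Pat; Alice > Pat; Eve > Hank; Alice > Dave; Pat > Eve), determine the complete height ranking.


Constraints: Leo > Bob; Hank > Leo; Dave > Pat; Alice > Pat; Eve > Hank; Alice > Dave; Pat > Eve
Method: at each step, the next-highest is the one remaining person who never appears on the smaller side of a constraint between remaining people.
  Step 1: remaining {Hank, Eve, Bob, Dave, Alice, Pat, Leo}; on the smaller side: {Hank, Eve, Bob, Dave, Pat, Leo} → Alice is next (Alice > Pat; Alice > Dave).
  Step 2: remaining {Hank, Eve, Bob, Dave, Pat, Leo}; on the smaller side: {Hank, Eve, Bob, Pat, Leo} → Dave is next (Dave > Pat).
  Step 3: remaining {Hank, Eve, Bob, Pat, Leo}; on the smaller side: {Hank, Eve, Bob, Leo} → Pat is next (Pat > Eve).
  Step 4: remaining {Hank, Eve, Bob, Leo}; on the smaller side: {Hank, Bob, Leo} → Eve is next (Eve > Hank).
  Step 5: remaining {Hank, Bob, Leo}; on the smaller side: {Bob, Leo} → Hank is next (Hank > Leo).
  Step 6: remaining {Bob, Leo}; on the smaller side: {Bob} → Leo is next (Leo > Bob).
  Step 7: only Bob remains → lowest.
Final ranking (highest to lowest):

Alice > Dave > Pat > Eve > Hank > Leo > Bob


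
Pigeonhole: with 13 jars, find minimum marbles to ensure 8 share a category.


Pigeonhole: to guarantee k in one of n categories, need (k-1)×n + 1.
k = 8, n = 13
Minimum = (8-1) × 13 + 1 = 7 × 13 + 1

92


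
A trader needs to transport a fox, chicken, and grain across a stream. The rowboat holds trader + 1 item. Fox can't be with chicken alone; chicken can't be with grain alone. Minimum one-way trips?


1. trader+chicken → 2. trader ← 3. trader+fox → 4. trader+chicken ← 5. trader+grain → 6. trader ← 7. trader+chicken →
Minimum trips = 7

7


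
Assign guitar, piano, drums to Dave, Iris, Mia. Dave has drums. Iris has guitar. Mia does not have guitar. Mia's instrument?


From clues:
  Dave → drums
  Iris → guitar
By elimination, Mia gets the remaining.

piano


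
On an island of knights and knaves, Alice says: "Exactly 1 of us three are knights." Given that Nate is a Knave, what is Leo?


Alice claims exactly 1 knights among Alice, Nate, Leo.
Given: Nate is a Knave.

Case 1: Alice is a Knight (tells truth)
  Then exactly 1 of the three are knights.
  Counting Alice, Nate: 1 knight(s) so far. Need 0 more → Leo = Knave.
Case 2: Alice is a Knave (lies)
  Then the count is NOT 1.
  If Leo = Knight, count = 1 = 1 → claim would be true, contradicts lie.
  If Leo = Knave, count = 0 ≠ 1 → lie confirmed ✓

Leo is a Knave.

Knave


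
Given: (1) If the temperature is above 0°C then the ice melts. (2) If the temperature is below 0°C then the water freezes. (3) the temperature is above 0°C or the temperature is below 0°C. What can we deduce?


Constructive dilemma: (P → Q) ∧ (R → S), P ∨ R ⊢ Q ∨ S
Premise 1: the temperature is above 0°C → the ice melts
Premise 2: the temperature is below 0°C → the water freezes
Premise 3: the temperature is above 0°C ∨ the temperature is below 0°C
Case 1: Assuming the temperature is above 0°C, then by Premise 1, the ice melts.
Case 2: Assuming the temperature is below 0°C, then by Premise 2, the water freezes.
Since one of the temperature is above 0°C or the temperature is below 0°C must hold, we get the ice melts or the water freezes.

The ice melts or the water freezes.


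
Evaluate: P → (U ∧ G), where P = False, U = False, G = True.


P = False, U = False, G = True
Step 1: U ∧ G = False AND True = False
Step 2: P → (False): false only when P=True and consequent=False.
Result: True

True


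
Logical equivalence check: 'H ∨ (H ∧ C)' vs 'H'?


Expression 1: H ∨ (H ∧ C)
Expression 2: H
Truth table (H C | Expr1 Expr2):
  T T |   T     T
  T F |   T     T
  F T |   F     F
  F F |   F     F
All 4 rows agree, so the expressions are logically equivalent.

Yes


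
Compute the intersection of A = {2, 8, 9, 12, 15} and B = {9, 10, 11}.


A = {2, 8, 9, 12, 15}
B = {9, 10, 11}
Operation: intersection
Elements in both: 9

{9}


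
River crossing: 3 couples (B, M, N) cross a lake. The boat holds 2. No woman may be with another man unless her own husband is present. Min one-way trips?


Label couples B, M, N (H = husband, W = wife).
Counting alone: 6 people, the boat carries 2 and someone must bring it back, so each round trip nets at most +1 on the far side until the last crossing → at least 9 trips. The jealousy constraint makes 9 impossible; the shortest valid schedule has 11:
1. WB+WM →  (far: WB,WM; near: HB,HM,HN,WN)
2. WB ←       (far: WM; near: HB,HM,HN,WB,WN)
3. WB+WN →  (far: WB,WM,WN; near: HB,HM,HN)
4. WB ←       (far: WM,WN; near: HB,HM,HN,WB)
5. HM+HN →  (far: HM,WM,HN,WN; near: HB,WB)
6. HM+WM ←  (far: HN,WN; near: HB,WB,HM,WM)
7. HB+HM →  (far: HB,HM,HN,WN; near: WB,WM)
8. WN ←       (far: HB,HM,HN; near: WB,WM,WN)
9. WB+WM →  (far: HB,WB,HM,WM,HN; near: WN)
10. HN ←      (far: HB,WB,HM,WM; near: HN,WN)
11. HN+WN → (far: all six; near: empty)
In every state each wife is either with her husband or with no other man.
Minimum trips = 11

11


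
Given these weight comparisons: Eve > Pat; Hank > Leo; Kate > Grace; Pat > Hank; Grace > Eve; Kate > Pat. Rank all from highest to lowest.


Constraints: Eve > Pat; Hank > Leo; Kate > Grace; Pat > Hank; Grace > Eve; Kate > Pat
Method: at each step, the next-highest is the one remaining person who never appears on the smaller side of a constraint between remaining people.
  Step 1: remaining {Kate, Eve, Leo, Grace, Hank, Pat}; on the smaller side: {Eve, Leo, Grace, Hank, Pat} → Kate is next (Kate > Grace; Kate > Pat).
  Step 2: remaining {Eve, Leo, Grace, Hank, Pat}; on the smaller side: {Eve, Leo, Hank, Pat} → Grace is next (Grace > Eve).
  Step 3: remaining {Eve, Leo, Hank, Pat}; on the smaller side: {Leo, Hank, Pat} → Eve is next (Eve > Pat).
  Step 4: remaining {Leo, Hank, Pat}; on the smaller side: {Leo, Hank} → Pat is next (Pat > Hank).
  Step 5: remaining {Leo, Hank}; on the smaller side: {Leo} → Hank is next (Hank > Leo).
  Step 6: only Leo remains → lowest.
Final ranking (highest to lowest):

Kate > Grace > Eve > Pat > Hank > Leo


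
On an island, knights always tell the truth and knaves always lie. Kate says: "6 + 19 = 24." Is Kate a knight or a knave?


Statement: "6 + 19 = 24."
Actual: 6 + 19 = 25
Claimed: 24
Statement is FALSE → Kate lies → Knave

Knave


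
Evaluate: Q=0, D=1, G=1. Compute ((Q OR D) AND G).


Q OR D = 0|1 = 1
1 AND 1 = 1

1


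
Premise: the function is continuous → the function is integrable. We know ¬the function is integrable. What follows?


Modus tollens: P → Q, ¬Q ⊢ ¬P
P: the function is continuous
Q: the function is integrable
We have P → Q and Q is false.
By modus tollens, P must be false.

It is not the case that the function is continuous


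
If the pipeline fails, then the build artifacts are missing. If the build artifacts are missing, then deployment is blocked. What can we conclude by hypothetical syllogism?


Hypothetical syllogism: P → Q, Q → R ⊢ P → R
Premise 1: the pipeline fails → the build artifacts are missing
Premise 2: the build artifacts are missing → deployment is blocked
Chain the implications: the middle term (the build artifacts are missing) links the two.
Conclusion: If the pipeline fails, then deployment is blocked.

If the pipeline fails, then deployment is blocked.


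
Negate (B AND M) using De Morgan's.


De Morgan's law: ¬(P ∧ Q) ≡ ¬P ∨ ¬Q
¬(B ∧ M) = ¬B ∨ ¬M

¬B ∨ ¬M


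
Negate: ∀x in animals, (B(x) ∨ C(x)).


Original: ∀x (B(x) ∨ C(x))
Rule: ¬∀→∃, ¬∃→∀, negate predicate.
Negation: ∃x (¬B(x) ∧ ¬C(x))

∃x (¬B(x) ∧ ¬C(x))


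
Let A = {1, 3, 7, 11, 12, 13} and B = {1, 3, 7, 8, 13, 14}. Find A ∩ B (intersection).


A = {1, 3, 7, 11, 12, 13}
B = {1, 3, 7, 8, 13, 14}
Operation: intersection
Elements in both: 1, 3, 7, 13

{1, 3, 7, 13}


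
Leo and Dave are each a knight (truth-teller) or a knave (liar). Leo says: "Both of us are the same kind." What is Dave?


Leo says: "Both of us are the same kind."
Case 1: Leo is a Knight (truth-teller)
  Statement is true → they ARE the same → Dave is also a Knight
Case 2: Leo is a Knave (liar)
  Statement is false → they are NOT the same → Dave is a Knight
In both cases, Dave is a Knight.

Knight


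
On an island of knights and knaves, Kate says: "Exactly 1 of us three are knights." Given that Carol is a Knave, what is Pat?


Kate claims exactly 1 knights among Kate, Carol, Pat.
Given: Carol is a Knave.

Case 1: Kate is a Knight (tells truth)
  Then exactly 1 of the three are knights.
  Counting Kate, Carol: 1 knight(s) so far. Need 0 more → Pat = Knave.
Case 2: Kate is a Knave (lies)
  Then the count is NOT 1.
  If Pat = Knight, count = 1 = 1 → claim would be true, contradicts lie.
  If Pat = Knave, count = 0 ≠ 1 → lie confirmed ✓

Pat is a Knave.

Knave


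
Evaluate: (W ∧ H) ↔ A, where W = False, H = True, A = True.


W = False, H = True, A = True
Step 1: W ∧ H = False AND True = False
Step 2: (False) ↔ A: true when both sides have same truth value.
Result: False ↔ True = False

False


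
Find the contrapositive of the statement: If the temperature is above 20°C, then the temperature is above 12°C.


Original: If the temperature is above 20°C, then the temperature is above 12°C
Contrapositive: If ¬Q, then ¬P
Negate Q: not (the temperature is above 12°C)
Negate P: not (the temperature is above 20°C)

If not (the temperature is above 12°C), then not (the temperature is above 20°C).


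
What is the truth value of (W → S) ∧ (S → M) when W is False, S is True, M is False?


W = False, S = True, M = False
Step 1: W → S is false only when W=True and S=False. Result: True
Step 2: S → M is false only when S=True and M=False. Result: False
Step 3: True ∧ False = False

False


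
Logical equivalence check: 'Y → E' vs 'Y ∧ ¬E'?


Expression 1: Y → E
Expression 2: Y ∧ ¬E
Truth table (Y E | Expr1 Expr2):
  T T |   T     F   ← differ
  T F |   F     T   ← differ
  F T |   T     F   ← differ
  F F |   T     F   ← differ
Counterexample: Y=T, E=T gives Expr1 = T but Expr2 = F, so the expressions are NOT logically equivalent.

No


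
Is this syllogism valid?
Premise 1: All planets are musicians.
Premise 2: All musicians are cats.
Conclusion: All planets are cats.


Premise 1: All planets are musicians.
Premise 2: All musicians are cats.
Conclusion: All planets are cats.
Barbara syllogism (AAA-1): All A are B, All B are C → All A are C.
Middle term (musicians) distributed in premise 2.

Valid


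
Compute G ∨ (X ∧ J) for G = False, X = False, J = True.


G = False, X = False, J = True
Step 1: X ∧ J = False AND True = False
Step 2: G ∨ False = False OR False = False
AND evaluated first (higher precedence); then OR applied.

False


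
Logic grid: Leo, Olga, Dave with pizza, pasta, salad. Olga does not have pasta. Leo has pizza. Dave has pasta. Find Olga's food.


From clues:
  Dave → pasta
  Leo → pizza
By elimination, Olga gets the remaining.

salad


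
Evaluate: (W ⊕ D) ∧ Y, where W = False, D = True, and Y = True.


W = False, D = True, Y = True
Step 1: W ⊕ D = False XOR True = True
Step 2: True ∧ Y = True AND True = True
XOR true when exactly one of W,D is true; then AND with Y.

True


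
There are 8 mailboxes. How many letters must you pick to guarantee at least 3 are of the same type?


Pigeonhole: to guarantee k in one of n categories, need (k-1)×n + 1.
k = 3, n = 8
Minimum = (3-1) × 8 + 1 = 2 × 8 + 1

17


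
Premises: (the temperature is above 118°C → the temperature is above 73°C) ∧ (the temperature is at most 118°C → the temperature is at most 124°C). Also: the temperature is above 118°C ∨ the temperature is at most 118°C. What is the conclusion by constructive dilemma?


Constructive dilemma: (P → Q) ∧ (R → S), P ∨ R ⊢ Q ∨ S
Premise 1: the temperature is above 118°C → the temperature is above 73°C
Premise 2: the temperature is at most 118°C → the temperature is at most 124°C
Premise 3: the temperature is above 118°C ∨ the temperature is at most 118°C
Case 1: Assuming the temperature is above 118°C, then by Premise 1, the temperature is above 73°C.
Case 2: Assuming the temperature is at most 118°C, then by Premise 2, the temperature is at most 124°C.
Since one of the temperature is above 118°C or the temperature is at most 118°C must hold, we get the temperature is above 73°C or the temperature is at most 124°C.

The temperature is above 73°C or the temperature is at most 124°C.


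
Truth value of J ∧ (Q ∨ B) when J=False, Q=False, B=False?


J = False, Q = False, B = False
Expression: J ∧ (Q ∨ B)
Step 1: Q ∨ B = False OR False = False
Step 2: J ∧ (False) = False AND False = False

False


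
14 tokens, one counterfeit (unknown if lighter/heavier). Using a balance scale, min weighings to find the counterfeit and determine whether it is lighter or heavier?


Let n = 14. 28 possibilities (n tokens × lighter/heavier); each weighing has 3 outcomes.
Bound for k weighings: say the first weighing puts j tokens on each pan. If it tips, the 2j weighed tokens remain suspects (each with a known direction) and k-1 weighings give 3^(k-1) outcomes; 3^(k-1) is odd, so 2j ≤ 3^(k-1) - 1. If it balances, the n - 2j unweighed tokens remain with direction unknown: 2(n - 2j) ≤ 3^(k-1) - 1 by the same parity argument. Adding, n ≤ (3^(k-1) - 1) + (3^(k-1) - 1)/2 = (3^k - 3)/2, and the classical three-group strategy achieves this (3 tokens in 2 weighings, 12 in 3, 39 in 4, 120 in 5).
So we need the smallest k with (3^k - 3)/2 ≥ 14.
k = 3: (3^3 - 3)/2 = 12 < 14 ✗
k = 4: (3^4 - 3)/2 = 39 ≥ 14 ✓

4


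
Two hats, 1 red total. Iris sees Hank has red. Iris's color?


Total red = 1, Hank = red
Red accounted for: 1
Remaining for Iris: 0
Iris's hat is blue.

blue


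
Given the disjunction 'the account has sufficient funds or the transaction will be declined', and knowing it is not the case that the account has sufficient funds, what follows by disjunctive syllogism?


Disjunctive syllogism: P ∨ Q, ¬P ⊢ Q
Disjunction: the account has sufficient funds ∨ the transaction will be declined
We know it is not the case that the account has sufficient funds.
By disjunctive syllogism, the other disjunct must be true.

The transaction will be declined


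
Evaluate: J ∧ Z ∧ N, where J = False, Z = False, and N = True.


J = False, Z = False, N = True
Step 1: J ∧ Z = False AND False = False
Step 2: (False) ∧ N = (False) AND True = False
AND is true only when ALL operands are true.

False


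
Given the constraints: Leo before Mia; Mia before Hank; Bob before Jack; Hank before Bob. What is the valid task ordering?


Constraints: Leo before Mia; Mia before Hank; Bob before Jack; Hank before Bob
Method: repeatedly schedule the remaining task that has no remaining task required before it.
  Step 1: remaining {Mia, Bob, Leo, Jack, Hank}; every task except Leo still has a predecessor pending → schedule Leo.
  Step 2: remaining {Mia, Bob, Jack, Hank}; every task except Mia still has a predecessor pending → schedule Mia.
  Step 3: remaining {Bob, Jack, Hank}; every task except Hank still has a predecessor pending → schedule Hank.
  Step 4: remaining {Bob, Jack}; every task except Bob still has a predecessor pending → schedule Bob.
  Step 5: only Jack remains → schedule Jack.
Resulting order:

Leo → Mia → Hank → Bob → Jack


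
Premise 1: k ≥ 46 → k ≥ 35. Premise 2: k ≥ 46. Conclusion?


Modus ponens: P → Q, P ⊢ Q
P: k ≥ 46
Q: k ≥ 35
We have P → Q and P is true.
By modus ponens, Q must be true.

k ≥ 35


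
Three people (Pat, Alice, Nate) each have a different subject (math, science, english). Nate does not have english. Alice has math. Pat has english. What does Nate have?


From clues:
  Pat → english
  Alice → math
By elimination, Nate gets the remaining.

science


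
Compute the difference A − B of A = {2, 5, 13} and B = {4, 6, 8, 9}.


A = {2, 5, 13}
B = {4, 6, 8, 9}
Operation: difference A − B
In A but not B: 2, 5, 13

{2, 5, 13}


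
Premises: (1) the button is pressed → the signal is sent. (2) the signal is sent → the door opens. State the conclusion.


Hypothetical syllogism: P → Q, Q → R ⊢ P → R
Premise 1: the button is pressed → the signal is sent
Premise 2: the signal is sent → the door opens
Chain the implications: the middle term (the signal is sent) links the two.
Conclusion: If the button is pressed, then the door opens.

If the button is pressed, then the door opens.


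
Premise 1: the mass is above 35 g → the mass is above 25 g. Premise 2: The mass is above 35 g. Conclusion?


Modus ponens: P → Q, P ⊢ Q
P: the mass is above 35 g
Q: the mass is above 25 g
We have P → Q and P is true.
By modus ponens, Q must be true.

The mass is above 25 g


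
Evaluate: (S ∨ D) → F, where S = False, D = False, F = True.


S = False, D = False, F = True
Step 1: S ∨ D = False OR False = False
Step 2: (False) → F: false only when antecedent=True and F=False.
Result: True

True


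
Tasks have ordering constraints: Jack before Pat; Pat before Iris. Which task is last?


Constraints: Jack before Pat; Pat before Iris
The last task can have nothing scheduled after it, so it must never appear on the left of a 'before'.
Tasks appearing before some other task: Jack, Pat.
The only task not in that list is Iris → it is last.

Iris


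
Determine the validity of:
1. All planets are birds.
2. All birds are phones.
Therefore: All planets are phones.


Premise 1: All planets are birds.
Premise 2: All birds are phones.
Conclusion: All planets are phones.
Barbara syllogism (AAA-1): All A are B, All B are C → All A are C.
Middle term (birds) distributed in premise 2.

Valid


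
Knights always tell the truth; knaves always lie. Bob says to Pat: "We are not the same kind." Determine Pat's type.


Bob says: "We are not the same kind."
Case 1: Bob is a Knight (truth-teller)
  Statement is true → they ARE different → Pat is a Knave
Case 2: Bob is a Knave (liar)
  Statement is false → they are NOT different → Pat is a Knave
In both cases, Pat is a Knave.

Knave


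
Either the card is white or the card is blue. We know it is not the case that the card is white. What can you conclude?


Disjunctive syllogism: P ∨ Q, ¬P ⊢ Q
Disjunction: the card is white ∨ the card is blue
We know it is not the case that the card is white.
By disjunctive syllogism, the other disjunct must be true.

The card is blue


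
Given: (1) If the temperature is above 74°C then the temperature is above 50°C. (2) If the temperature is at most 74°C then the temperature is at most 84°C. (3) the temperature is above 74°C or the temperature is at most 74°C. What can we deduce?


Constructive dilemma: (P → Q) ∧ (R → S), P ∨ R ⊢ Q ∨ S
Premise 1: the temperature is above 74°C → the temperature is above 50°C
Premise 2: the temperature is at most 74°C → the temperature is at most 84°C
Premise 3: the temperature is above 74°C ∨ the temperature is at most 74°C
Case 1: Assuming the temperature is above 74°C, then by Premise 1, the temperature is above 50°C.
Case 2: Assuming the temperature is at most 74°C, then by Premise 2, the temperature is at most 84°C.
Since one of the temperature is above 74°C or the temperature is at most 74°C must hold, we get the temperature is above 50°C or the temperature is at most 84°C.

The temperature is above 50°C or the temperature is at most 84°C.


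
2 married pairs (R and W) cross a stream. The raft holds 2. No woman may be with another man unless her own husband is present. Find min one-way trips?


Label couples R and W.
1. WR+WW → (far: WR,WW; near: HR,HW)
2. WR ←   (far: WW; near: HR,HW,WR)
3. HR+HW → (far: HR,HW,WW; near: WR)
4. HR ←   (far: HW,WW; near: HR,WR)  — HR returns, since WR is alone on near bank
5. HR+WR → (far: all four; near: empty)
Every state respects the constraint.
Minimum trips = 5

5


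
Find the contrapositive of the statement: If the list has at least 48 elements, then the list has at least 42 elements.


Original: If the list has at least 48 elements, then the list has at least 42 elements
Contrapositive: If ¬Q, then ¬P
Negate Q: not (the list has at least 42 elements)
Negate P: not (the list has at least 48 elements)

If not (the list has at least 42 elements), then not (the list has at least 48 elements).


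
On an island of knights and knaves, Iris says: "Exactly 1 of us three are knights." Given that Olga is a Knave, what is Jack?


Iris claims exactly 1 knights among Iris, Olga, Jack.
Given: Olga is a Knave.

Case 1: Iris is a Knight (tells truth)
  Then exactly 1 of the three are knights.
  Counting Iris, Olga: 1 knight(s) so far. Need 0 more → Jack = Knave.
Case 2: Iris is a Knave (lies)
  Then the count is NOT 1.
  If Jack = Knight, count = 1 = 1 → claim would be true, contradicts lie.
  If Jack = Knave, count = 0 ≠ 1 → lie confirmed ✓

Jack is a Knave.

Knave


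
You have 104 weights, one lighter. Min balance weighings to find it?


Each weighing has 3 outcomes (left heavy / balance / right heavy), so k weighings distinguish at most 3^k cases; splitting into three near-equal groups achieves this.
Need 3^k ≥ 104: 3^4 = 81 < 104 ≤ 3^5 = 243
k = ⌈log₃(104)⌉ = 5

5


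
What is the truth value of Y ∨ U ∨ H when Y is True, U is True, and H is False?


Y = True, U = True, H = False
Step 1: Y ∨ U = True OR True = True
Step 2: True ∨ H = True OR False = True
OR is true when at least one operand is true.

True


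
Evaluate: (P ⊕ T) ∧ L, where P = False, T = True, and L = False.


P = False, T = True, L = False
Step 1: P ⊕ T = False XOR True = True
Step 2: True ∧ L = True AND False = False
XOR true when exactly one of P,T is true; then AND with L.

False


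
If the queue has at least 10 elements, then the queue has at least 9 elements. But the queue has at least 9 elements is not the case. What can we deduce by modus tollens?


Modus tollens: P → Q, ¬Q ⊢ ¬P
P: the queue has at least 10 elements
Q: the queue has at least 9 elements
We have P → Q and Q is false.
By modus tollens, P must be false.

It is not the case that the queue has at least 10 elements


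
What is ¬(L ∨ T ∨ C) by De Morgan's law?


De Morgan's law: ¬(P ∨ Q ∨ R) ≡ ¬P ∧ ¬Q ∧ ¬R
¬(L ∨ T ∨ C) = ¬L ∧ ¬T ∧ ¬C

¬L ∧ ¬T ∧ ¬C


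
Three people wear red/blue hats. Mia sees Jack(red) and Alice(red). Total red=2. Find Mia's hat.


Total red = 2, seen red = 2
Own red = 2 - 2 = 0
Mia's hat is blue.

blue


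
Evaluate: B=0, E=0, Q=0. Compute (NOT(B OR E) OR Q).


B OR E = 0
NOT(0) = 1
1 OR 0 = 1

1


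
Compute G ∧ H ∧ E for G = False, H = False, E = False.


G = False, H = False, E = False
Step 1: G ∧ H = False AND False = False
Step 2: (False) ∧ E = (False) AND False = False
AND is true only when ALL operands are true.

False


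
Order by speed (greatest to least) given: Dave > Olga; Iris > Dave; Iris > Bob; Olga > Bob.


Constraints: Dave > Olga; Iris > Dave; Iris > Bob; Olga > Bob
Method: at each step, the next-highest is the one remaining person who never appears on the smaller side of a constraint between remaining people.
  Step 1: remaining {Bob, Olga, Iris, Dave}; on the smaller side: {Bob, Olga, Dave} → Iris is next (Iris > Dave; Iris > Bob).
  Step 2: remaining {Bob, Olga, Dave}; on the smaller side: {Bob, Olga} → Dave is next (Dave > Olga).
  Step 3: remaining {Bob, Olga}; on the smaller side: {Bob} → Olga is next (Olga > Bob).
  Step 4: only Bob remains → lowest.
Final ranking (highest to lowest):

Iris > Dave > Olga > Bob


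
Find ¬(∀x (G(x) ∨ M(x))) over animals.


Original: ∀x (G(x) ∨ M(x))
Rule: ¬∀→∃, ¬∃→∀, negate predicate.
Negation: ∃x (¬G(x) ∧ ¬M(x))

∃x (¬G(x) ∧ ¬M(x))


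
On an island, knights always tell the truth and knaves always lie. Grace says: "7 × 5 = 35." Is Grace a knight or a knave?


Statement: "7 × 5 = 35."
Actual: 7 × 5 = 35
Claimed: 35
Statement is TRUE → Grace tells the truth → Knight

Knight


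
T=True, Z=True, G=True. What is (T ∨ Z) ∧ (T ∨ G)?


T = True, Z = True, G = True
Expression: (T ∨ Z) ∧ (T ∨ G)
Step 1: T ∨ Z = True OR True = True
Step 2: T ∨ G = True OR True = True
Step 3: (True) ∧ (True) = True AND True = True

True


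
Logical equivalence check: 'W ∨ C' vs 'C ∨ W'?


Expression 1: W ∨ C
Expression 2: C ∨ W
Truth table (W C | Expr1 Expr2):
  T T |   T     T
  T F |   T     T
  F T |   T     T
  F F |   F     F
All 4 rows agree, so the expressions are logically equivalent.

Yes


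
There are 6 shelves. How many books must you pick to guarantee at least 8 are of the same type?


Pigeonhole: to guarantee k in one of n categories, need (k-1)×n + 1.
k = 8, n = 6
Minimum = (8-1) × 6 + 1 = 7 × 6 + 1

43


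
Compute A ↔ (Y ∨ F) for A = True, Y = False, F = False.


A = True, Y = False, F = False
Step 1: Y ∨ F = False OR False = False
Step 2: A ↔ (False): true when both sides have same truth value.
Result: True ↔ False = False

False


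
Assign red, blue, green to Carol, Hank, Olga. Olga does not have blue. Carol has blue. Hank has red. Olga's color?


From clues:
  Hank → red
  Carol → blue
By elimination, Olga gets the remaining.

green


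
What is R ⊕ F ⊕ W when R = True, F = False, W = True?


R = True, F = False, W = True
Step 1: R ⊕ F = True XOR False = True
Step 2: True ⊕ W = True XOR True = False
XOR is true when an odd number of operands are true.

False


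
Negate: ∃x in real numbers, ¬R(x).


Original: ∃x ¬R(x)
Rule: ¬∀→∃, ¬∃→∀, negate predicate.
Negation: ∀x R(x)

∀x R(x)


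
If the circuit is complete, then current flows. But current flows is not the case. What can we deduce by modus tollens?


Modus tollens: P → Q, ¬Q ⊢ ¬P
P: the circuit is complete
Q: current flows
We have P → Q and Q is false.
By modus tollens, P must be false.

It is not the case that the circuit is complete


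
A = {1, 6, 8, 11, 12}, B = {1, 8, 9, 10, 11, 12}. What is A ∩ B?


A = {1, 6, 8, 11, 12}
B = {1, 8, 9, 10, 11, 12}
Operation: intersection
Elements in both: 1, 8, 11, 12

{1, 8, 11, 12}


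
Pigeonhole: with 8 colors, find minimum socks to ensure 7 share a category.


Pigeonhole: to guarantee k in one of n categories, need (k-1)×n + 1.
k = 7, n = 8
Minimum = (7-1) × 8 + 1 = 6 × 8 + 1

49


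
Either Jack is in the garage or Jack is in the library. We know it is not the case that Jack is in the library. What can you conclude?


Disjunctive syllogism: P ∨ Q, ¬P ⊢ Q
Disjunction: Jack is in the garage ∨ Jack is in the library
We know it is not the case that Jack is in the library.
By disjunctive syllogism, the other disjunct must be true.

Jack is in the garage


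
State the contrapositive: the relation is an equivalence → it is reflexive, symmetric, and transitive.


Original: If the relation is an equivalence, then it is reflexive, symmetric, and transitive
Contrapositive: If ¬Q, then ¬P
Negate Q: not (it is reflexive, symmetric, and transitive)
Negate P: not (the relation is an equivalence)

If not (it is reflexive, symmetric, and transitive), then not (the relation is an equivalence).


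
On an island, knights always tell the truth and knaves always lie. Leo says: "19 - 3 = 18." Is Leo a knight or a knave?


Statement: "19 - 3 = 18."
Actual: 19 - 3 = 16
Claimed: 18
Statement is FALSE → Leo lies → Knave

Knave


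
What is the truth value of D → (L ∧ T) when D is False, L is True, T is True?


D = False, L = True, T = True
Step 1: L ∧ T = True AND True = True
Step 2: D → (True): false only when D=True and consequent=False.
Result: True

True


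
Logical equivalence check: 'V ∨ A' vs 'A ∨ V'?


Expression 1: V ∨ A
Expression 2: A ∨ V
Truth table (V A | Expr1 Expr2):
  T T |   T     T
  T F |   T     T
  F T |   T     T
  F F |   F     F
All 4 rows agree, so the expressions are logically equivalent.

Yes


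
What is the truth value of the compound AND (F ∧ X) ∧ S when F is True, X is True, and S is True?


F = True, X = True, S = True
Step 1: F ∧ X = True AND True = True
Step 2: True ∧ S = True AND True = True
AND is true only when ALL operands are true.

True


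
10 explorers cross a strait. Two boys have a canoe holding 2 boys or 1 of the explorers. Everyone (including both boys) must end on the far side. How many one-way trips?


Per crossing of one of the explorers: boys→, one←, one of the explorers→, one← = 4 trips
10 × 4 = 40, + 1 final boys→ = 41
Minimum trips = 41

41


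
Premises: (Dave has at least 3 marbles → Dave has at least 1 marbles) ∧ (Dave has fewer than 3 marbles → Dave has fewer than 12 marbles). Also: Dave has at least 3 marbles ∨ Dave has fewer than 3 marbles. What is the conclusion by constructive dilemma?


Constructive dilemma: (P → Q) ∧ (R → S), P ∨ R ⊢ Q ∨ S
Premise 1: Dave has at least 3 marbles → Dave has at least 1 marbles
Premise 2: Dave has fewer than 3 marbles → Dave has fewer than 12 marbles
Premise 3: Dave has at least 3 marbles ∨ Dave has fewer than 3 marbles
Case 1: Assuming Dave has at least 3 marbles, then by Premise 1, Dave has at least 1 marbles.
Case 2: Assuming Dave has fewer than 3 marbles, then by Premise 2, Dave has fewer than 12 marbles.
Since one of Dave has at least 3 marbles or Dave has fewer than 3 marbles must hold, we get Dave has at least 1 marbles or Dave has fewer than 12 marbles.

Dave has at least 1 marbles or Dave has fewer than 12 marbles.


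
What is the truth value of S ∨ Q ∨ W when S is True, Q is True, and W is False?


S = True, Q = True, W = False
Step 1: S ∨ Q = True OR True = True
Step 2: True ∨ W = True OR False = True
OR is true when at least one operand is true.

True


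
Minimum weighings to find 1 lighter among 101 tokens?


Each weighing has 3 outcomes (left heavy / balance / right heavy), so k weighings distinguish at most 3^k cases; splitting into three near-equal groups achieves this.
Need 3^k ≥ 101: 3^4 = 81 < 101 ≤ 3^5 = 243
k = ⌈log₃(101)⌉ = 5

5


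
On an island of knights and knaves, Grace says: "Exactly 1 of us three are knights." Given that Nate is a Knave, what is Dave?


Grace claims exactly 1 knights among Grace, Nate, Dave.
Given: Nate is a Knave.

Case 1: Grace is a Knight (tells truth)
  Then exactly 1 of the three are knights.
  Counting Grace, Nate: 1 knight(s) so far. Need 0 more → Dave = Knave.
Case 2: Grace is a Knave (lies)
  Then the count is NOT 1.
  If Dave = Knight, count = 1 = 1 → claim would be true, contradicts lie.
  If Dave = Knave, count = 0 ≠ 1 → lie confirmed ✓

Dave is a Knave.

Knave


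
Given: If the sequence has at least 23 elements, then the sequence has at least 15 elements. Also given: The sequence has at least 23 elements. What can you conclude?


Modus ponens: P → Q, P ⊢ Q
P: the sequence has at least 23 elements
Q: the sequence has at least 15 elements
We have P → Q and P is true.
By modus ponens, Q must be true.

The sequence has at least 15 elements
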